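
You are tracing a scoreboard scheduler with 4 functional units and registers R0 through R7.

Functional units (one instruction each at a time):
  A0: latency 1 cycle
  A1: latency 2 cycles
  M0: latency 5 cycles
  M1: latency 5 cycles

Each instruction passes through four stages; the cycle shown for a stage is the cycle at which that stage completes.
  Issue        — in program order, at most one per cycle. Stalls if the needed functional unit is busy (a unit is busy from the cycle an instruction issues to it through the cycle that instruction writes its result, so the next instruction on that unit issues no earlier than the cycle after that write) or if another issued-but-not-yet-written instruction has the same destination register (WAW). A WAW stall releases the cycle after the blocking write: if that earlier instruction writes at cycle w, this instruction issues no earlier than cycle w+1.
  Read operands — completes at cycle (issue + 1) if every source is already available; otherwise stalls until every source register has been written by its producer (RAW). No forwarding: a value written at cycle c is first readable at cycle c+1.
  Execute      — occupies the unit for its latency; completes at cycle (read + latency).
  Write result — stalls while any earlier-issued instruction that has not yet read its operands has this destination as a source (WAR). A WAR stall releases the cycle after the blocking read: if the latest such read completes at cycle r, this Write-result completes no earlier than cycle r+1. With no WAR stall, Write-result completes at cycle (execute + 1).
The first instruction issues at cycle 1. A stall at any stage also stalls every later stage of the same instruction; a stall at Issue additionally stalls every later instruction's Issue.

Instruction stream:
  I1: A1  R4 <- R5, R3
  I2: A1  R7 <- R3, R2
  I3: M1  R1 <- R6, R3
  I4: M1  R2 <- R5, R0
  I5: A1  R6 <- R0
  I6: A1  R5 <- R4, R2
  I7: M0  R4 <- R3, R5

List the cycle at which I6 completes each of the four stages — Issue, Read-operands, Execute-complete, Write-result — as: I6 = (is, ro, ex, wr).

I1 -> (1, 2, 4, 5)
I2 -> (6, 7, 9, 10)  // struct: A1 busy until I1 writes@5
I3 -> (7, 8, 13, 14)
I4 -> (15, 16, 21, 22)  // struct: M1 busy until I3 writes@14
I5 -> (16, 17, 19, 20)
I6 -> (21, 23, 25, 26)  // struct: A1 busy until I5 writes@20, RAW R2: wait I4 write@22
I7 -> (22, 27, 32, 33)  // RAW R5: wait I6 write@26

I6 = (21, 23, 25, 26)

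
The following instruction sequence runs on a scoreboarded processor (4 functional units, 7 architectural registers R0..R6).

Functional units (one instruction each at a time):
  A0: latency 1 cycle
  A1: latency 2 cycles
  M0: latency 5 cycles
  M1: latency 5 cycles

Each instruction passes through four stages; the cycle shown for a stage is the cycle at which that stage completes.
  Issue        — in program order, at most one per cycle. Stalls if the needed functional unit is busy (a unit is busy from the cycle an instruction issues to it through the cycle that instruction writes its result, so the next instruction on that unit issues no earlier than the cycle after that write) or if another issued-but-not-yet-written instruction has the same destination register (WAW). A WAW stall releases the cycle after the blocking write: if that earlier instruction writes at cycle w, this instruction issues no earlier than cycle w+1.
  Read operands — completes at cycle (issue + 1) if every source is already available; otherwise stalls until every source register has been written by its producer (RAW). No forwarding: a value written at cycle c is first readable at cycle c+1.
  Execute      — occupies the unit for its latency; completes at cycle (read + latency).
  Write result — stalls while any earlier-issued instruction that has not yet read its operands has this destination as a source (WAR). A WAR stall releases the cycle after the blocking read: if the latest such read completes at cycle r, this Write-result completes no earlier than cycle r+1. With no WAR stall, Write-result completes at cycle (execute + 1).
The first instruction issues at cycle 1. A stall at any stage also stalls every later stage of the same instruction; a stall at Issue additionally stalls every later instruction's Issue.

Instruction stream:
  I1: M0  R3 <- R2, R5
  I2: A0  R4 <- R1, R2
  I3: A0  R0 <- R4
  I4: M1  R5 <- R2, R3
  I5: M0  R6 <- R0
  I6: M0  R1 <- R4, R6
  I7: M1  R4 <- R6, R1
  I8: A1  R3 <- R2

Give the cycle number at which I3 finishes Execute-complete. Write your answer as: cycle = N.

cycle = 8

[1] I1 issues→M0
[2] I1 reads; I2 issues→A0
[3] I2 reads
[4] I2 exec-done
[5] I2 writes R4
[6] I3 issues→A0
[7] I1 exec-done; I3 reads; I4 issues→M1
[8] I1 writes R3; I3 exec-done
[9] I3 writes R0; I4 reads; I5 issues→M0
[10] I5 reads
[14] I4 exec-done
[15] I4 writes R5; I5 exec-done
[16] I5 writes R6
[17] I6 issues→M0
[18] I6 reads; I7 issues→M1
[19] I8 issues→A1
[20] I8 reads
[22] I8 exec-done
[23] I6 exec-done; I8 writes R3
[24] I6 writes R1
[25] I7 reads
[30] I7 exec-done
[31] I7 writes R4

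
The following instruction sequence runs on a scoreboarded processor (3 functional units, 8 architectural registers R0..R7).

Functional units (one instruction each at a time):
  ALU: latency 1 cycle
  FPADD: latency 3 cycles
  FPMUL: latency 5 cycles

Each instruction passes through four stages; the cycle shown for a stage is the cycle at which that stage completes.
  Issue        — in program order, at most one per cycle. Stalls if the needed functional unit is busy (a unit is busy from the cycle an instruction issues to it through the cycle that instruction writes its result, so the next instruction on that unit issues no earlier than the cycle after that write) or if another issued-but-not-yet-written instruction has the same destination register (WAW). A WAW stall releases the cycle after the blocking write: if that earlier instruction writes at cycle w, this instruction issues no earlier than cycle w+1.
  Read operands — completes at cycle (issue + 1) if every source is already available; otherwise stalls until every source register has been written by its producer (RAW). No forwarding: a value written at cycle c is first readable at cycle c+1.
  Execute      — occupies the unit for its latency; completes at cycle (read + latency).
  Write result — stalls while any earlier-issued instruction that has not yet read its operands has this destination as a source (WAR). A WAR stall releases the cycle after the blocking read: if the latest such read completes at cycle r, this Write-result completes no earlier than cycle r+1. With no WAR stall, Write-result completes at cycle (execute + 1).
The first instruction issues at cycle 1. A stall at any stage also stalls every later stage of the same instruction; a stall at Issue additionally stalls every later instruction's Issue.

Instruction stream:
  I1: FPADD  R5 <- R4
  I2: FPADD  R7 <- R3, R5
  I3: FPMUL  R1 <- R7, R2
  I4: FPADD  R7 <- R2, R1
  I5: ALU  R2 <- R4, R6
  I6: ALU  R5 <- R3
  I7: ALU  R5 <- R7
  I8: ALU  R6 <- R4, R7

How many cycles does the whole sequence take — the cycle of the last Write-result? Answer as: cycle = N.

cycle = 33

I1  is:1  ro:2  ex:5  wr:6
I2  is:7  ro:8  ex:11  wr:12  — struct: FPADD busy until I1 writes@6
I3  is:8  ro:13  ex:18  wr:19  — RAW R7: wait I2 write@12
I4  is:13  ro:20  ex:23  wr:24  — struct: FPADD busy until I2 writes@12, RAW R1: wait I3 write@19
I5  is:14  ro:15  ex:16  wr:21  — WAR R2: wait I4 read@20
I6  is:22  ro:23  ex:24  wr:25  — struct: ALU busy until I5 writes@21
I7  is:26  ro:27  ex:28  wr:29  — struct: ALU busy until I6 writes@25
I8  is:30  ro:31  ex:32  wr:33  — struct: ALU busy until I7 writes@29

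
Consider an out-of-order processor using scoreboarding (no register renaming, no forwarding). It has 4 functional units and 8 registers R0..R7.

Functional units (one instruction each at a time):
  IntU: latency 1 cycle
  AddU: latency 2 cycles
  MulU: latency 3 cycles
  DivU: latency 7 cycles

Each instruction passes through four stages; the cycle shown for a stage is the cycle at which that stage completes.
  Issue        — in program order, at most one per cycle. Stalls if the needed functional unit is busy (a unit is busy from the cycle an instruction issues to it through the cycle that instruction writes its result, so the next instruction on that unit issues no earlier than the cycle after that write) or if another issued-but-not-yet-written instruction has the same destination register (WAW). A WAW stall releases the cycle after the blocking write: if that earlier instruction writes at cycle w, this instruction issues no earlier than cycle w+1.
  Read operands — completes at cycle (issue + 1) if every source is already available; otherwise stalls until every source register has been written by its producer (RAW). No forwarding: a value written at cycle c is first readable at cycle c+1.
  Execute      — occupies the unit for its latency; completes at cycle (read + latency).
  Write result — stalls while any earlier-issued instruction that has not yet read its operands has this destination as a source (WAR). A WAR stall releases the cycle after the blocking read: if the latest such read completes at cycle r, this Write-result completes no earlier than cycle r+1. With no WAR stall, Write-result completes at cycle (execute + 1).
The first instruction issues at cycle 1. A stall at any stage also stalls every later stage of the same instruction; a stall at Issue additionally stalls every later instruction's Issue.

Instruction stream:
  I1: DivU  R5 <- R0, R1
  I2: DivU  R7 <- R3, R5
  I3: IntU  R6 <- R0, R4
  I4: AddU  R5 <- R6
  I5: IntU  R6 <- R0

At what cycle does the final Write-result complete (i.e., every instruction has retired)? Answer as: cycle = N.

cycle = 20

[1] I1→DivU
[2] I1 RO
[9] I1 EX
[10] I1 WR R5
[11] I2→DivU
[12] I2 RO · I3→IntU
[13] I3 RO · I4→AddU
[14] I3 EX
[15] I3 WR R6
[16] I4 RO · I5→IntU
[17] I5 RO
[18] I4 EX · I5 EX
[19] I2 EX · I4 WR R5 · I5 WR R6
[20] I2 WR R7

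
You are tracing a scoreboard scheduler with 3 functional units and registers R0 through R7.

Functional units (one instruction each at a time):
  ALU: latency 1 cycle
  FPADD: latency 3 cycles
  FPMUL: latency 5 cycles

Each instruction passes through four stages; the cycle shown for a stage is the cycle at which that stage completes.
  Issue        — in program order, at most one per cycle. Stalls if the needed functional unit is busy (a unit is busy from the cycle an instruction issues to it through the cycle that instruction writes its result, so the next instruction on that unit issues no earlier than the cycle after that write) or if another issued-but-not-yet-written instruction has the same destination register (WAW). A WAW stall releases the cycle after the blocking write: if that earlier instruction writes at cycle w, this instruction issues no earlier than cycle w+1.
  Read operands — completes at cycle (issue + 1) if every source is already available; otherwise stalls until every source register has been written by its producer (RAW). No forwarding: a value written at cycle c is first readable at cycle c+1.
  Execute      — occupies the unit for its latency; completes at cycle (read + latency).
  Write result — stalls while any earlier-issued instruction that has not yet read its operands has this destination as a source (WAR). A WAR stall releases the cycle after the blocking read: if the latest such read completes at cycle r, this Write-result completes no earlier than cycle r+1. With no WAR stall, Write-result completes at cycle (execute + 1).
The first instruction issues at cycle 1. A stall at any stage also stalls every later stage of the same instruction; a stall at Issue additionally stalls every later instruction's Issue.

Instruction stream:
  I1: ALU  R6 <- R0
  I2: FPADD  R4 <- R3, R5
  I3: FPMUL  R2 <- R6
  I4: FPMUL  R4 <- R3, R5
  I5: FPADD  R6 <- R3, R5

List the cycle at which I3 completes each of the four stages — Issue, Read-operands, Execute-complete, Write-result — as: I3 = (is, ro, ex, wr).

I3 = (3, 5, 10, 11)

c1: I1→ALU
c2: I1 RO, I2→FPADD
c3: I1 EX, I2 RO, I3→FPMUL
c4: I1 WR R6
c5: I3 RO
c6: I2 EX
c7: I2 WR R4
c10: I3 EX
c11: I3 WR R2
c12: I4→FPMUL
c13: I4 RO, I5→FPADD
c14: I5 RO
c17: I5 EX
c18: I4 EX, I5 WR R6
c19: I4 WR R4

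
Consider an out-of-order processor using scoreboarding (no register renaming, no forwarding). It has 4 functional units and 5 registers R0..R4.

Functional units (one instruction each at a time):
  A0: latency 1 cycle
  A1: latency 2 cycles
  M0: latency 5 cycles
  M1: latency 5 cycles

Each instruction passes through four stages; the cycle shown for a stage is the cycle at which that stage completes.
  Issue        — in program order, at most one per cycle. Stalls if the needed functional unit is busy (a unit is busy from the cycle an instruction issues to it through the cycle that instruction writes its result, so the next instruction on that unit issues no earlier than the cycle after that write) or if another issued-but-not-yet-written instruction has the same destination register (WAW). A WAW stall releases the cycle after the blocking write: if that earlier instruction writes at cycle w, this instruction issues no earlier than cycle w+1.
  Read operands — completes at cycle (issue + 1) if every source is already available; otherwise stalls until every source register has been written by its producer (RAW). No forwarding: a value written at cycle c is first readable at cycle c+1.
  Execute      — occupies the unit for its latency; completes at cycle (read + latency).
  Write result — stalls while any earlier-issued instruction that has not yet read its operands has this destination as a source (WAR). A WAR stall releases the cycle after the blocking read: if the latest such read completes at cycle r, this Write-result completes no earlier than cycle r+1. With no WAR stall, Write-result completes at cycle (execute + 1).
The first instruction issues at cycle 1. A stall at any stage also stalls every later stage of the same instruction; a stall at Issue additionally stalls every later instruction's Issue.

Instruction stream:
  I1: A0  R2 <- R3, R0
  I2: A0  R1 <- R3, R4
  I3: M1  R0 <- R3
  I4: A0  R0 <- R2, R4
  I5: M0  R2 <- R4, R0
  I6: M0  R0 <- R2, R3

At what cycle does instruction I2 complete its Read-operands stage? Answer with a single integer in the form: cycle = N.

cycle = 6

cycle 1: I1 dispatched to A0
cycle 2: I1 operands ready
cycle 3: I1 complete
cycle 4: R2←I1
cycle 5: I2 dispatched to A0
cycle 6: I2 operands ready · I3 dispatched to M1
cycle 7: I2 complete · I3 operands ready
cycle 8: R1←I2
cycle 12: I3 complete
cycle 13: R0←I3
cycle 14: I4 dispatched to A0
cycle 15: I4 operands ready · I5 dispatched to M0
cycle 16: I4 complete
cycle 17: R0←I4
cycle 18: I5 operands ready
cycle 23: I5 complete
cycle 24: R2←I5
cycle 25: I6 dispatched to M0
cycle 26: I6 operands ready
cycle 31: I6 complete
cycle 32: R0←I6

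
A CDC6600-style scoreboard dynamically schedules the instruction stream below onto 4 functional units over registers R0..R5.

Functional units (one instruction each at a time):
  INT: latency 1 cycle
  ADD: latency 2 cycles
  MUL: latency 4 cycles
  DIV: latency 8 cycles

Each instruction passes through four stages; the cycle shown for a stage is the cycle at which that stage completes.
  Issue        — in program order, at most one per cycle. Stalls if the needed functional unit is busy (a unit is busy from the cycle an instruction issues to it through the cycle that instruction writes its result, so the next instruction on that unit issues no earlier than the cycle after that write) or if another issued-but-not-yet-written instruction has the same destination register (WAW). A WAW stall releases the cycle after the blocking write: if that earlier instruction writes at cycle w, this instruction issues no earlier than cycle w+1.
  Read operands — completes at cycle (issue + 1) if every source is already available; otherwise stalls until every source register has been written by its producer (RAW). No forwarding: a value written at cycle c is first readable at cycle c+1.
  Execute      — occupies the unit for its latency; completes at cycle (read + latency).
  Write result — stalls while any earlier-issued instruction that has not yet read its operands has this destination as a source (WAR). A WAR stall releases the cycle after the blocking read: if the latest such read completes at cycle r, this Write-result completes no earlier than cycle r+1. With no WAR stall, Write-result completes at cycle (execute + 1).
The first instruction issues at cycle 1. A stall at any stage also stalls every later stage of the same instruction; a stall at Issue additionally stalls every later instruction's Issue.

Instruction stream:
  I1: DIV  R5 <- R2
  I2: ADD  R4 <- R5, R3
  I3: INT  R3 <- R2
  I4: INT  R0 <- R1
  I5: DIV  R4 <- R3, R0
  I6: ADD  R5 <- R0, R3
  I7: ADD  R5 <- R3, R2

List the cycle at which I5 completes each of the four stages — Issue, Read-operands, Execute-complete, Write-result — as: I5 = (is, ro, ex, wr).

  I1 | 1 | 2 | 10 | 11
  I2 | 2 | 12 | 14 | 15   RAW R5: wait I1 write@11
  I3 | 3 | 4 | 5 | 13   WAR R3: wait I2 read@12
  I4 | 14 | 15 | 16 | 17   struct: INT busy until I3 writes@13
  I5 | 16 | 18 | 26 | 27   WAW R4: wait I2 write@15 · RAW R0: wait I4 write@17
  I6 | 17 | 18 | 20 | 21
  I7 | 22 | 23 | 25 | 26   struct: ADD busy until I6 writes@21

I5 = (16, 18, 26, 27)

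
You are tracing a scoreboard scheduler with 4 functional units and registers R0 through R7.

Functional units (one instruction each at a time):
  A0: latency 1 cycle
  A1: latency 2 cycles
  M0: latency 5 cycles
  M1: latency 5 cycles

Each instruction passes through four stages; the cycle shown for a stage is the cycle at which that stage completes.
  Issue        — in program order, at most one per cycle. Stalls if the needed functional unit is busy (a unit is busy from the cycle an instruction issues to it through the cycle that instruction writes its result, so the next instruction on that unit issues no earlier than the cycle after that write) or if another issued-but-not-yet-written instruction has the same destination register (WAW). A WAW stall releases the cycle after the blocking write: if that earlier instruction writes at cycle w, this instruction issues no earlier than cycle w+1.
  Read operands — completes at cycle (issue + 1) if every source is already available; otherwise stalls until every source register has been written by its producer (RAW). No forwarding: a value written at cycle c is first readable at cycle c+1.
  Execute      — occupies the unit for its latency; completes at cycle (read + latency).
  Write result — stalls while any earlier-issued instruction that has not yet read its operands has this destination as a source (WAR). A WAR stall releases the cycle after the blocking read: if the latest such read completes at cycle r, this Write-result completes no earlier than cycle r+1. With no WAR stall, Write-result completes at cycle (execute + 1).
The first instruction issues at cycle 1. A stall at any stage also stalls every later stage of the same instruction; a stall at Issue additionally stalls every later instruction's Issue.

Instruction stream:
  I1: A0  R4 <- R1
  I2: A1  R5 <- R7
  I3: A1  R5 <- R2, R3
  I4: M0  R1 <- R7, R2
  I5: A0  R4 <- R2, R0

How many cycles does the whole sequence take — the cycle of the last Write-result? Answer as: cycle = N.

cycle = 15

  I1 | 1 | 2 | 3 | 4
  I2 | 2 | 3 | 5 | 6
  I3 | 7 | 8 | 10 | 11   struct: A1 busy until I2 writes@6
  I4 | 8 | 9 | 14 | 15
  I5 | 9 | 10 | 11 | 12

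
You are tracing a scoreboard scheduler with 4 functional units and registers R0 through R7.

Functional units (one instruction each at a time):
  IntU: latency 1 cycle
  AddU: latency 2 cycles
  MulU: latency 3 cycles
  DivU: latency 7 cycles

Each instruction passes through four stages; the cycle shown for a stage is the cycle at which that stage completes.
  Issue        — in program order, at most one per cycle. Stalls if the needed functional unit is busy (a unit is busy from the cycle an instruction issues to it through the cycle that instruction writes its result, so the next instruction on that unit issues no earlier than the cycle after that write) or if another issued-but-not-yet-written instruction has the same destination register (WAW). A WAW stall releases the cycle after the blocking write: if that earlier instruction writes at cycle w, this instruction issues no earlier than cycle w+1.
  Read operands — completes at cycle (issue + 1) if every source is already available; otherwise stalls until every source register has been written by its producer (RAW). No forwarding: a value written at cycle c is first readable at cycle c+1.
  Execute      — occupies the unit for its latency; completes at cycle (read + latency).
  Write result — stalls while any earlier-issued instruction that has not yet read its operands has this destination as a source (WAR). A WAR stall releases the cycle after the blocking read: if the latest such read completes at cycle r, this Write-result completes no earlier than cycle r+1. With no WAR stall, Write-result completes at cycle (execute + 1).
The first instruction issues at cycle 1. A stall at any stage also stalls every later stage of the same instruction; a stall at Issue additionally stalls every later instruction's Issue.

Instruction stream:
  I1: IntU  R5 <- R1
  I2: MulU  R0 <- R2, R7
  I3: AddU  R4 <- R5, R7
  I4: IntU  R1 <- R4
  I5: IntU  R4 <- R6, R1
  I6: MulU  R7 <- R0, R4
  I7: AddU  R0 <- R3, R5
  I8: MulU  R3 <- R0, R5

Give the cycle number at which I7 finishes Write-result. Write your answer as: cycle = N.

cycle = 18

I1  is:1  ro:2  ex:3  wr:4
I2  is:2  ro:3  ex:6  wr:7
I3  is:3  ro:5  ex:7  wr:8  — RAW R5: wait I1 write@4
I4  is:5  ro:9  ex:10  wr:11  — struct: IntU busy until I1 writes@4, RAW R4: wait I3 write@8
I5  is:12  ro:13  ex:14  wr:15  — struct: IntU busy until I4 writes@11
I6  is:13  ro:16  ex:19  wr:20  — RAW R4: wait I5 write@15
I7  is:14  ro:15  ex:17  wr:18
I8  is:21  ro:22  ex:25  wr:26  — struct: MulU busy until I6 writes@20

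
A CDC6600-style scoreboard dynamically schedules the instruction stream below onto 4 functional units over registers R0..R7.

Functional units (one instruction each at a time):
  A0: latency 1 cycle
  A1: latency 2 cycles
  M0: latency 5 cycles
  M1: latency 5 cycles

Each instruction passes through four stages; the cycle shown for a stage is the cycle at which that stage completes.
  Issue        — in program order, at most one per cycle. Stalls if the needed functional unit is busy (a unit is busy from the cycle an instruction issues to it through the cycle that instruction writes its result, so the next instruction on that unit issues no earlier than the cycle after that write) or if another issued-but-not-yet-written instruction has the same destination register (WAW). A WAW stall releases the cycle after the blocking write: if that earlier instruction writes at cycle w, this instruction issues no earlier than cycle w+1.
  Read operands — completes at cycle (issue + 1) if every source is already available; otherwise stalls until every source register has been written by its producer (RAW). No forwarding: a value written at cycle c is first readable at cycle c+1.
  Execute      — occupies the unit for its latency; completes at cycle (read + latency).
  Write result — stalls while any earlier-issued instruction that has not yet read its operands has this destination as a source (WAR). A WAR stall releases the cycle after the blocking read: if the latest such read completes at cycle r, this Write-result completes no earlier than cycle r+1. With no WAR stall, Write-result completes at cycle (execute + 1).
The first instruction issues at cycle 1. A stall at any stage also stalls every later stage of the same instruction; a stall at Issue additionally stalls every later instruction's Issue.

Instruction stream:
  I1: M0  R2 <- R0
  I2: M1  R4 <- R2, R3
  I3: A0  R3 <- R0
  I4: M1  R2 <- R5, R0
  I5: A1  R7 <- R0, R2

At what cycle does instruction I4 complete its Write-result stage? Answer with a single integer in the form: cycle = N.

cycle = 23

c1: I1 dispatched to M0
c2: I1 operands ready | I2 dispatched to M1
c3: I3 dispatched to A0
c4: I3 operands ready
c5: I3 complete
c7: I1 complete
c8: R2←I1
c9: I2 operands ready
c10: R3←I3
c14: I2 complete
c15: R4←I2
c16: I4 dispatched to M1
c17: I4 operands ready | I5 dispatched to A1
c22: I4 complete
c23: R2←I4
c24: I5 operands ready
c26: I5 complete
c27: R7←I5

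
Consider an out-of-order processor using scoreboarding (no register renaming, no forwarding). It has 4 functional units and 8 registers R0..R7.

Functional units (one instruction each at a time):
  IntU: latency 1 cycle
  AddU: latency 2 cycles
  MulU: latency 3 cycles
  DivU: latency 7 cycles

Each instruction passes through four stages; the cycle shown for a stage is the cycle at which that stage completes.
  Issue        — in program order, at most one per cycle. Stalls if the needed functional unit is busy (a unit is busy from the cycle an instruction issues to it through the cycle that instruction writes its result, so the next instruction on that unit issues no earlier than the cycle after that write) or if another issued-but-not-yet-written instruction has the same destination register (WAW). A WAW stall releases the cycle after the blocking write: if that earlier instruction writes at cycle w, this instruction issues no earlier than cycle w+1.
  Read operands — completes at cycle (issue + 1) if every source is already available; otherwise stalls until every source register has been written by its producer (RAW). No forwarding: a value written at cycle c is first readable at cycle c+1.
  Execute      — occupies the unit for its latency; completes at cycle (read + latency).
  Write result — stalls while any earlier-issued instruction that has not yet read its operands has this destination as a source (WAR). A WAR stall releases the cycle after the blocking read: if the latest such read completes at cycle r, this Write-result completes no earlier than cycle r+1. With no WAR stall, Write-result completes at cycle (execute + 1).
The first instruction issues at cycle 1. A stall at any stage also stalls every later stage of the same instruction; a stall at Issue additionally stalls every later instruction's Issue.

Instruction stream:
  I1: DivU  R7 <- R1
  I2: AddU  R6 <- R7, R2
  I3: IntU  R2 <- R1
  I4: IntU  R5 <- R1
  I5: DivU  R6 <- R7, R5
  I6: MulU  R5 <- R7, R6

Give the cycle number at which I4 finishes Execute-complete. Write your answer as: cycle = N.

I1  is:1  ro:2  ex:9  wr:10
I2  is:2  ro:11  ex:13  wr:14  — RAW R7: wait I1 write@10
I3  is:3  ro:4  ex:5  wr:12  — WAR R2: wait I2 read@11
I4  is:13  ro:14  ex:15  wr:16  — struct: IntU busy until I3 writes@12
I5  is:15  ro:17  ex:24  wr:25  — WAW R6: wait I2 write@14, RAW R5: wait I4 write@16
I6  is:17  ro:26  ex:29  wr:30  — WAW R5: wait I4 write@16, RAW R6: wait I5 write@25

cycle = 15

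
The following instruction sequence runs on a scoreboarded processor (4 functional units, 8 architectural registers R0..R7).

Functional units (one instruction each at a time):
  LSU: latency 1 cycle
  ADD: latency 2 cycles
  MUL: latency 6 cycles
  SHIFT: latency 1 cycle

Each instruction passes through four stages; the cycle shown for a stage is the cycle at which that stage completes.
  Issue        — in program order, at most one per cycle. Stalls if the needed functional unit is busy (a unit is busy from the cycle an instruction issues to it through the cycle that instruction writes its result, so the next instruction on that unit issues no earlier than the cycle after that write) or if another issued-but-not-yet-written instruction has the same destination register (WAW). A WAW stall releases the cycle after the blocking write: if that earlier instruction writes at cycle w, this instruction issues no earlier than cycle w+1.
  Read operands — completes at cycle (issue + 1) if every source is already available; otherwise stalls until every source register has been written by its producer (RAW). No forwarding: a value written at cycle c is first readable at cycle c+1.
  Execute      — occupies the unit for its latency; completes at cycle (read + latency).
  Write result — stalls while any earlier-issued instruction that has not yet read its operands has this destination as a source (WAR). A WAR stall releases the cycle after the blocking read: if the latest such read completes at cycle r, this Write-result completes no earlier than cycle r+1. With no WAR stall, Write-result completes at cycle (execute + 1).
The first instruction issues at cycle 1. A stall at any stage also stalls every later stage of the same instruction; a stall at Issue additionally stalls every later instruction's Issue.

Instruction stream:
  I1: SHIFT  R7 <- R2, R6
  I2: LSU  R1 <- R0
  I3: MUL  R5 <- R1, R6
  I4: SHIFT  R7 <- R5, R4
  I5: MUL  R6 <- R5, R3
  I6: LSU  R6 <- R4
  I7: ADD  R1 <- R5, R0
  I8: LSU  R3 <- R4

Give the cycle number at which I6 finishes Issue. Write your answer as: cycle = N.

cycle = 23

I1: IS=1 RO=2 EX=3 WR=4
I2: IS=2 RO=3 EX=4 WR=5
I3: IS=3 RO=6 EX=12 WR=13  [RAW R1: wait I2 write@5]
I4: IS=5 RO=14 EX=15 WR=16  [struct: SHIFT busy until I1 writes@4; RAW R5: wait I3 write@13]
I5: IS=14 RO=15 EX=21 WR=22  [struct: MUL busy until I3 writes@13]
I6: IS=23 RO=24 EX=25 WR=26  [WAW R6: wait I5 write@22]
I7: IS=24 RO=25 EX=27 WR=28
I8: IS=27 RO=28 EX=29 WR=30  [struct: LSU busy until I6 writes@26]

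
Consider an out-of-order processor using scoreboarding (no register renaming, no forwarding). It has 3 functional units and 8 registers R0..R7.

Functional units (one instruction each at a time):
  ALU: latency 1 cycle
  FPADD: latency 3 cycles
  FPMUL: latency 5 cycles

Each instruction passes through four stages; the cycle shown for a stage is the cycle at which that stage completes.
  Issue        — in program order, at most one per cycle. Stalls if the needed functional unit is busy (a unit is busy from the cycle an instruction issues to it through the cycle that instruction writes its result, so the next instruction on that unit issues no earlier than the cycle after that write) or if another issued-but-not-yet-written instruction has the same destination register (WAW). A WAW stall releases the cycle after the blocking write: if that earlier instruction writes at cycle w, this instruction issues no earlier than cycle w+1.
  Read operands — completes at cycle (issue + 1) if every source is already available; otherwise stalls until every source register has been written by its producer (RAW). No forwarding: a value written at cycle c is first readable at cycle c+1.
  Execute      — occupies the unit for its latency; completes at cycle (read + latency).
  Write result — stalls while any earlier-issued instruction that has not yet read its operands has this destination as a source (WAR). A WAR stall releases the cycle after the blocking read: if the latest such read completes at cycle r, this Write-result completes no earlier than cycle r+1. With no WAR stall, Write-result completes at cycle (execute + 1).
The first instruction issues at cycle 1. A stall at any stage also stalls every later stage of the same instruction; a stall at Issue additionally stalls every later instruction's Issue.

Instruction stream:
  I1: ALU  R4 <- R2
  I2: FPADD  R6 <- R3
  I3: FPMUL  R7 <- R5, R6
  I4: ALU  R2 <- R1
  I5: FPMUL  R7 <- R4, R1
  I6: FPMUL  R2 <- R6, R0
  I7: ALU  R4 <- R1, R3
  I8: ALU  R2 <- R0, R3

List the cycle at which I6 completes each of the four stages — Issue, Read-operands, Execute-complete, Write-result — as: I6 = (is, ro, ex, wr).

I6 = (23, 24, 29, 30)

I1 -> (1, 2, 3, 4)
I2 -> (2, 3, 6, 7)
I3 -> (3, 8, 13, 14)  // RAW R6: wait I2 write@7
I4 -> (5, 6, 7, 8)  // struct: ALU busy until I1 writes@4
I5 -> (15, 16, 21, 22)  // struct: FPMUL busy until I3 writes@14
I6 -> (23, 24, 29, 30)  // struct: FPMUL busy until I5 writes@22
I7 -> (24, 25, 26, 27)
I8 -> (31, 32, 33, 34)  // WAW R2: wait I6 write@30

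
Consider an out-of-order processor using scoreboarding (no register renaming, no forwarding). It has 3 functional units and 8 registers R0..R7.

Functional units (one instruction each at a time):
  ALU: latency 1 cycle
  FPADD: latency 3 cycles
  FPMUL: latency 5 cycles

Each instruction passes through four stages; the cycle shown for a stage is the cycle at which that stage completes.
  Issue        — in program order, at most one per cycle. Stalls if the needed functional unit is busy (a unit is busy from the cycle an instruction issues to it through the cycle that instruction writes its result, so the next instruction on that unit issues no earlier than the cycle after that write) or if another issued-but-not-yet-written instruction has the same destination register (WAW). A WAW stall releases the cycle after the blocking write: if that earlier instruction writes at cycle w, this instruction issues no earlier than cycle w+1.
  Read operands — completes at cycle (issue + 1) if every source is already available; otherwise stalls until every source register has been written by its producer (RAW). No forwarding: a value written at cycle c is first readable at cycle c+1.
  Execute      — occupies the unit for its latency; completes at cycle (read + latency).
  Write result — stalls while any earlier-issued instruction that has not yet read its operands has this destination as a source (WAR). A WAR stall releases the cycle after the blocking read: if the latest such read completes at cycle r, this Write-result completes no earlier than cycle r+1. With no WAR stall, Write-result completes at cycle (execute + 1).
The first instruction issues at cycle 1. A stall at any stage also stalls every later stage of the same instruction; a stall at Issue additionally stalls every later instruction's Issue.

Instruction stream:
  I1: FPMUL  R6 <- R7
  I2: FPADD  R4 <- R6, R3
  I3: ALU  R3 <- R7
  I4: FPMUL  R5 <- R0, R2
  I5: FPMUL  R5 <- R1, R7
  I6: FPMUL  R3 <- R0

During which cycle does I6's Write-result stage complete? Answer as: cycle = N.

cycle 1: I1→FPMUL
cycle 2: I1 RO; I2→FPADD
cycle 3: I3→ALU
cycle 4: I3 RO
cycle 5: I3 EX
cycle 7: I1 EX
cycle 8: I1 WR R6
cycle 9: I2 RO; I4→FPMUL
cycle 10: I3 WR R3; I4 RO
cycle 12: I2 EX
cycle 13: I2 WR R4
cycle 15: I4 EX
cycle 16: I4 WR R5
cycle 17: I5→FPMUL
cycle 18: I5 RO
cycle 23: I5 EX
cycle 24: I5 WR R5
cycle 25: I6→FPMUL
cycle 26: I6 RO
cycle 31: I6 EX
cycle 32: I6 WR R3

cycle = 32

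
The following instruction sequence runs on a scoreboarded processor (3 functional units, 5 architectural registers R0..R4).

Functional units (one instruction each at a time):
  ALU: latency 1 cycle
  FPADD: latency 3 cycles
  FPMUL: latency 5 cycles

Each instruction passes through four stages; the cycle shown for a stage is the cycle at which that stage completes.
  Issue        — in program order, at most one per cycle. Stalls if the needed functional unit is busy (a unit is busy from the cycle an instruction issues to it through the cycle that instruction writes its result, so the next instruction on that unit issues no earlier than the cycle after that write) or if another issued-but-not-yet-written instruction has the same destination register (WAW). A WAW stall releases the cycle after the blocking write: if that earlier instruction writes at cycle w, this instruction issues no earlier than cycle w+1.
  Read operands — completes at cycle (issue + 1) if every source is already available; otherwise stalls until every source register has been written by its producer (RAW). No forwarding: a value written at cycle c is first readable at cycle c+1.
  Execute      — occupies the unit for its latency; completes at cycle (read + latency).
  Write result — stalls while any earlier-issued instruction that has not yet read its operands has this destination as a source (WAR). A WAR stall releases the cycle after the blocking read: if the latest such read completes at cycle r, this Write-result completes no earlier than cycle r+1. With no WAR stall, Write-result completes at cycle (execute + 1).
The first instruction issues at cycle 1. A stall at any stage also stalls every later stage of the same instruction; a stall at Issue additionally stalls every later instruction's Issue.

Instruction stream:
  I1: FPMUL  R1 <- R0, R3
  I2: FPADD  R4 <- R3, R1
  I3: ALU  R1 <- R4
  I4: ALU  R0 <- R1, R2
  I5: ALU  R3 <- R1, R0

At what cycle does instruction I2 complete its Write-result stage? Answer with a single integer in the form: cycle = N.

[1] I1 dispatched to FPMUL
[2] I1 operands ready, I2 dispatched to FPADD
[7] I1 complete
[8] R1←I1
[9] I2 operands ready, I3 dispatched to ALU
[12] I2 complete
[13] R4←I2
[14] I3 operands ready
[15] I3 complete
[16] R1←I3
[17] I4 dispatched to ALU
[18] I4 operands ready
[19] I4 complete
[20] R0←I4
[21] I5 dispatched to ALU
[22] I5 operands ready
[23] I5 complete
[24] R3←I5

cycle = 13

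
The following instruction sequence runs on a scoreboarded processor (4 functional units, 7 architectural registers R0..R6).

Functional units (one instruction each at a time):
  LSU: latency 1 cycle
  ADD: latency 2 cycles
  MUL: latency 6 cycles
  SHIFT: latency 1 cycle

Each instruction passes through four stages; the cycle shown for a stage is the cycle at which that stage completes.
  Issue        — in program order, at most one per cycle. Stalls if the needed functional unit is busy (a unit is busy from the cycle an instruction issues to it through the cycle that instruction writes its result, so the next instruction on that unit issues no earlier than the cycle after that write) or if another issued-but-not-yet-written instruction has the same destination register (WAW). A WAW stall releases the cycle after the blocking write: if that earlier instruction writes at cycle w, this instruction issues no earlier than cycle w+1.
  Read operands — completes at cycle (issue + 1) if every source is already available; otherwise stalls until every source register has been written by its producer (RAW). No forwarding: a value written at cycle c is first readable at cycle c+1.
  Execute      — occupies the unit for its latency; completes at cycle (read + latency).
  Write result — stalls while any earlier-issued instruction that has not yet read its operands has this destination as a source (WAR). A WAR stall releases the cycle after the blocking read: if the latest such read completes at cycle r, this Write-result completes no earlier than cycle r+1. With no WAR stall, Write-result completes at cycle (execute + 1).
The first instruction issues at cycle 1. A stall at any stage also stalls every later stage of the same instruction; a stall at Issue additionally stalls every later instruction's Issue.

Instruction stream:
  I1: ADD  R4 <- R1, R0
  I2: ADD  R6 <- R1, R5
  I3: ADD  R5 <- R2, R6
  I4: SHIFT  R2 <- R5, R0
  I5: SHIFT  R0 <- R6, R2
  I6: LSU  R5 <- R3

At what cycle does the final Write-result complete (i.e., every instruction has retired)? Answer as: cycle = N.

  I1 | 1 | 2 | 4 | 5
  I2 | 6 | 7 | 9 | 10   struct: ADD busy until I1 writes@5
  I3 | 11 | 12 | 14 | 15   struct: ADD busy until I2 writes@10
  I4 | 12 | 16 | 17 | 18   RAW R5: wait I3 write@15
  I5 | 19 | 20 | 21 | 22   struct: SHIFT busy until I4 writes@18
  I6 | 20 | 21 | 22 | 23

cycle = 23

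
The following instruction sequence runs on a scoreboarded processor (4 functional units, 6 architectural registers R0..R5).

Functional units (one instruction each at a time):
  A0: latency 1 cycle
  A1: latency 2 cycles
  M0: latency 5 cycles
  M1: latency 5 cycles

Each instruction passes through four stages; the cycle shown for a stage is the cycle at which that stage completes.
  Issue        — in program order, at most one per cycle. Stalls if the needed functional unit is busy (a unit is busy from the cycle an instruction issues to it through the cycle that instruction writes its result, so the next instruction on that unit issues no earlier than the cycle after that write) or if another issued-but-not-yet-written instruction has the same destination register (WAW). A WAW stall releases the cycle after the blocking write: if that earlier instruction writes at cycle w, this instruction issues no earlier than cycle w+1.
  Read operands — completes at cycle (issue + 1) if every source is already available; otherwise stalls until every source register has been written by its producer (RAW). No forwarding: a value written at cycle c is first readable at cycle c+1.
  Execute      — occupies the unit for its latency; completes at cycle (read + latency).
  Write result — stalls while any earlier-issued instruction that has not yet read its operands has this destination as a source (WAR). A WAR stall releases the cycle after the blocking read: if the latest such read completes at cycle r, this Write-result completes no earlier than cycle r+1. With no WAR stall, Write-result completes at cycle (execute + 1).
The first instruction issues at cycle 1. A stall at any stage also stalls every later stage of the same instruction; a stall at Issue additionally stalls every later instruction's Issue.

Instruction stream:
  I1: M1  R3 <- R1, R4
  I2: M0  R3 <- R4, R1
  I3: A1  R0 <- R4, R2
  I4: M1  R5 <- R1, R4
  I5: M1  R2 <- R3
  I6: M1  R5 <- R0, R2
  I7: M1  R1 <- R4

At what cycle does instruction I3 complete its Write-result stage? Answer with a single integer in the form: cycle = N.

t=1  issue I1 (M1)
t=2  I1 read-ops
t=7  I1 finished on M1
t=8  I1→R3
t=9  issue I2 (M0)
t=10  I2 read-ops | issue I3 (A1)
t=11  I3 read-ops | issue I4 (M1)
t=12  I4 read-ops
t=13  I3 finished on A1
t=14  I3→R0
t=15  I2 finished on M0
t=16  I2→R3
t=17  I4 finished on M1
t=18  I4→R5
t=19  issue I5 (M1)
t=20  I5 read-ops
t=25  I5 finished on M1
t=26  I5→R2
t=27  issue I6 (M1)
t=28  I6 read-ops
t=33  I6 finished on M1
t=34  I6→R5
t=35  issue I7 (M1)
t=36  I7 read-ops
t=41  I7 finished on M1
t=42  I7→R1

cycle = 14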